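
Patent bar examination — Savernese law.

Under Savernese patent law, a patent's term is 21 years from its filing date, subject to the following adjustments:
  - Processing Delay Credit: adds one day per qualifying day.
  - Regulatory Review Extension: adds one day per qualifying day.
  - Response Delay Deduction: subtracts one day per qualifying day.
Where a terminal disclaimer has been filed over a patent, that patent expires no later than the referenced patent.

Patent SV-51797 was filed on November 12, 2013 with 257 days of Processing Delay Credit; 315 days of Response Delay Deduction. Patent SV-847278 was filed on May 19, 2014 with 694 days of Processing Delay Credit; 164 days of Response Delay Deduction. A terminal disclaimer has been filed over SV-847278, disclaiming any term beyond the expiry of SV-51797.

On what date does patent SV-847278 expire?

2034-09-15

Natural term of SV-847278:
  Base: filing + 21 years → 19 May 2035.
  Processing Delay Credit: +694 days → 12 April 2037.
  Response Delay Deduction: −164 days → 30 October 2036.
Expiry of referenced patent SV-51797:
  Base: filing + 21 years → 12 November 2034.
  Processing Delay Credit: +257 days → 27 July 2035.
  Response Delay Deduction: −315 days → 15 September 2034.
Terminal disclaimer: SV-847278 expires on the earlier of 30 October 2036 and 15 September 2034.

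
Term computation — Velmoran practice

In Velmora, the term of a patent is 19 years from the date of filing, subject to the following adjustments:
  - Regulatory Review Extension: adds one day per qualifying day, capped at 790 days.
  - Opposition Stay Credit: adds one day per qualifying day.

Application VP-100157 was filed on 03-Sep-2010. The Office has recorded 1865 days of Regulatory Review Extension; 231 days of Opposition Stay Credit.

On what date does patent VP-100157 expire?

Base term: filing date + 19 years → 3 September 2029.
Regulatory Review Extension: 1865 days claimed exceeds the 790-day cap, so +790 days → 2 November 2031.
Opposition Stay Credit: +231 days → 20 June 2032.

June 20, 2032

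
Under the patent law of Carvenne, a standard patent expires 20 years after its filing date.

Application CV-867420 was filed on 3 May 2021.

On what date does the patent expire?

Filing date + 20 years → 3 May 2041.

May 3, 2041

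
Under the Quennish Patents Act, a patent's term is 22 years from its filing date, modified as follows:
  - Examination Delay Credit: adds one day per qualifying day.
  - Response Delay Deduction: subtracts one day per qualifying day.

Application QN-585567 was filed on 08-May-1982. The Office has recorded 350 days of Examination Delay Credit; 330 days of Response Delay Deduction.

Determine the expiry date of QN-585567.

Base term: filing date + 22 years → 8 May 2004.
Examination Delay Credit: +350 days → 23 April 2005.
Response Delay Deduction: −330 days → 28 May 2004.

May 28, 2004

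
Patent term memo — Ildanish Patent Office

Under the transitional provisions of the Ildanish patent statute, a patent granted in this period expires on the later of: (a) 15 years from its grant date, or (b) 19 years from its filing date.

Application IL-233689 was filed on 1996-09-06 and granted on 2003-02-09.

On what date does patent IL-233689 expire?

2018-02-09

(a) grant + 15 years → 9 February 2018.
(b) filing + 19 years → 6 September 2015.
Later of the two: 9 February 2018.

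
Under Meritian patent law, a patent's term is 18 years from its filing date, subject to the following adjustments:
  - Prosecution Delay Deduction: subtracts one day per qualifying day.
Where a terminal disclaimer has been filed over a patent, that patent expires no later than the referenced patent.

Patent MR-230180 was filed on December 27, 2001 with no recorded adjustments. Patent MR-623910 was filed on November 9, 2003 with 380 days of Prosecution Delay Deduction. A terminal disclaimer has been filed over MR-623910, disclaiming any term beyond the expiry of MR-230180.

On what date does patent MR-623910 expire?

Natural term of MR-623910:
  Base: filing + 18 years → 9 November 2021.
  Prosecution Delay Deduction: −380 days → 25 October 2020.
Expiry of referenced patent MR-230180:
  Base: filing + 18 years → 27 December 2019.
Terminal disclaimer: MR-623910 expires on the earlier of 25 October 2020 and 27 December 2019.

2019-12-27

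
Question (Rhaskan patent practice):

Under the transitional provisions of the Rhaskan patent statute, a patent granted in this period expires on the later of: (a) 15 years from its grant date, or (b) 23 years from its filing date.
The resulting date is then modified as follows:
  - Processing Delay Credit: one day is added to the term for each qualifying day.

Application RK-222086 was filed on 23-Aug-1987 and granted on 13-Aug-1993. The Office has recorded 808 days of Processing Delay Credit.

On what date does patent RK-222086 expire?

(a) grant + 15 years → 13 August 2008.
(b) filing + 23 years → 23 August 2010.
Later of the two: 23 August 2010.
Processing Delay Credit: +808 days → 8 November 2012.

November 8, 2012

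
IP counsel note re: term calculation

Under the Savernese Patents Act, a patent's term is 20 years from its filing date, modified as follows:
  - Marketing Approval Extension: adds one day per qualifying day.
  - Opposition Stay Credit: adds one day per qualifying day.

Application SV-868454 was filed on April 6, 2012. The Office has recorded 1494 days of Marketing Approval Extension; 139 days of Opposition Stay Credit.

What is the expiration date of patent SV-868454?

Base term: filing date + 20 years → 6 April 2032.
Marketing Approval Extension: +1494 days → 9 May 2036.
Opposition Stay Credit: +139 days → 25 September 2036.

2036-09-25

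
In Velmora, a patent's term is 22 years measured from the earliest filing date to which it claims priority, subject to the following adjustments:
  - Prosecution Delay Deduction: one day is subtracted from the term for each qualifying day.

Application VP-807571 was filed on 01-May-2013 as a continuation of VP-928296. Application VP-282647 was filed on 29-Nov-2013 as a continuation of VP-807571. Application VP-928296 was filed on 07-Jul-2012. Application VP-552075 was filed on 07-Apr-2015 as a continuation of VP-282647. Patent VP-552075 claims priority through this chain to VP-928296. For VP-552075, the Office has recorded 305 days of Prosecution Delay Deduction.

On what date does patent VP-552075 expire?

2033-09-05

Earliest priority filing: 7 July 2012.
Base term: 7 July 2012 + 22 years → 7 July 2034.
Prosecution Delay Deduction: −305 days → 5 September 2033.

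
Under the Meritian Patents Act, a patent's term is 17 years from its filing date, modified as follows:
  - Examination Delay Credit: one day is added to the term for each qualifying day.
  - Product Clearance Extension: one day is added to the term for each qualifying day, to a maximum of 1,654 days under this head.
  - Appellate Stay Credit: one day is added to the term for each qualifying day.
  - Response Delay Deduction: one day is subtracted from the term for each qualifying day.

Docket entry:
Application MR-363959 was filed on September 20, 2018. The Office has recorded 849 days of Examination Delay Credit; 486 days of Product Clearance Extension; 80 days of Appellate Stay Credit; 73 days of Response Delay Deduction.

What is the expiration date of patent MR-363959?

May 24, 2039

Base term: filing date + 17 years → 20 September 2035.
Examination Delay Credit: +849 days → 16 January 2038.
Product Clearance Extension: 486 days (within the 1654-day cap) → +486 days → 17 May 2039.
Appellate Stay Credit: +80 days → 5 August 2039.
Response Delay Deduction: −73 days → 24 May 2039.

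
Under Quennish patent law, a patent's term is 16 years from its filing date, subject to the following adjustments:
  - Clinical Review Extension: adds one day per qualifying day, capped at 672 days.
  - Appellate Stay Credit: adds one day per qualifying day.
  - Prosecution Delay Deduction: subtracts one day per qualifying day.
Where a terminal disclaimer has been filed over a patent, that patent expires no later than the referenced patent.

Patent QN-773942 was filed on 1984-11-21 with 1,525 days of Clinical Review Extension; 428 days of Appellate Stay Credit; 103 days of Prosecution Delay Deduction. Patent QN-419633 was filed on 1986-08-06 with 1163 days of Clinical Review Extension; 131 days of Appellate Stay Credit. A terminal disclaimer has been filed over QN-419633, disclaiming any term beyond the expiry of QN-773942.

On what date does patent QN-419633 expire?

Natural term of QN-419633:
  Base: filing + 16 years → 6 August 2002.
  Clinical Review Extension: 1163 days claimed exceeds the 672-day cap, so +672 days → 8 June 2004.
  Appellate Stay Credit: +131 days → 17 October 2004.
Expiry of referenced patent QN-773942:
  Base: filing + 16 years → 21 November 2000.
  Clinical Review Extension: 1525 days claimed exceeds the 672-day cap, so +672 days → 24 September 2002.
  Appellate Stay Credit: +428 days → 26 November 2003.
  Prosecution Delay Deduction: −103 days → 15 August 2003.
Terminal disclaimer: QN-419633 expires on the earlier of 17 October 2004 and 15 August 2003.

August 15, 2003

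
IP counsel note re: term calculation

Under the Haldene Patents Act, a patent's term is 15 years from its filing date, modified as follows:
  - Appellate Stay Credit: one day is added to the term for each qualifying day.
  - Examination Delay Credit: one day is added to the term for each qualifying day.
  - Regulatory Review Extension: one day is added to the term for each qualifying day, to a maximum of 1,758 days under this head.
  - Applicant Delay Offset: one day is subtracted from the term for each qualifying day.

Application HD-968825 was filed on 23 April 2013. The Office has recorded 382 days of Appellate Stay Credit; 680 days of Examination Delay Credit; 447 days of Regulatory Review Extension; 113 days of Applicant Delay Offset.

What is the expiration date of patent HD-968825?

Base term: filing date + 15 years → 23 April 2028.
Appellate Stay Credit: +382 days → 10 May 2029.
Examination Delay Credit: +680 days → 21 March 2031.
Regulatory Review Extension: 447 days (within the 1758-day cap) → +447 days → 10 June 2032.
Applicant Delay Offset: −113 days → 18 February 2032.

February 18, 2032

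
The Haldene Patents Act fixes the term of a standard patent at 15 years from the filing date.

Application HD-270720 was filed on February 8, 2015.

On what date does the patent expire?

Filing date + 15 years → 8 February 2030.

2030-02-08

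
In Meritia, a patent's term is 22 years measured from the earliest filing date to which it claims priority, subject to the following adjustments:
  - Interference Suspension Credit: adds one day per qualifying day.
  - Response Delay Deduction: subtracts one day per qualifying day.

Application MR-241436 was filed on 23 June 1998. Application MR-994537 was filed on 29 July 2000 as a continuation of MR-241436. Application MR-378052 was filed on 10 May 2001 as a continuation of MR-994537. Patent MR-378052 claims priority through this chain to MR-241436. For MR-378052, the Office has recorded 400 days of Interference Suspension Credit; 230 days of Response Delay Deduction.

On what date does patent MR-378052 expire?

2020-12-10

Earliest priority filing: 23 June 1998.
Base term: 23 June 1998 + 22 years → 23 June 2020.
Interference Suspension Credit: +400 days → 28 July 2021.
Response Delay Deduction: −230 days → 10 December 2020.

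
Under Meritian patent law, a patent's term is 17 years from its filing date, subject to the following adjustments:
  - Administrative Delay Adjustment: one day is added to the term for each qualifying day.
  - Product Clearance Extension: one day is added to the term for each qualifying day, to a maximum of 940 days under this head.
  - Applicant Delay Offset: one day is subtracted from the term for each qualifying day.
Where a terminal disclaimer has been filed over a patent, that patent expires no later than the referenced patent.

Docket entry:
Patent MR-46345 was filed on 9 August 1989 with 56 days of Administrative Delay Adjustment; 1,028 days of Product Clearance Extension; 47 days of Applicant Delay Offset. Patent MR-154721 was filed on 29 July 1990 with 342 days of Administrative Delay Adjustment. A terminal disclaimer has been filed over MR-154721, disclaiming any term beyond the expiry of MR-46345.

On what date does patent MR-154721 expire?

Natural term of MR-154721:
  Base: filing + 17 years → 29 July 2007.
  Administrative Delay Adjustment: +342 days → 5 July 2008.
Expiry of referenced patent MR-46345:
  Base: filing + 17 years → 9 August 2006.
  Administrative Delay Adjustment: +56 days → 4 October 2006.
  Product Clearance Extension: 1028 days claimed exceeds the 940-day cap, so +940 days → 1 May 2009.
  Applicant Delay Offset: −47 days → 15 March 2009.
Terminal disclaimer: MR-154721 expires on the earlier of 5 July 2008 and 15 March 2009.

July 5, 2008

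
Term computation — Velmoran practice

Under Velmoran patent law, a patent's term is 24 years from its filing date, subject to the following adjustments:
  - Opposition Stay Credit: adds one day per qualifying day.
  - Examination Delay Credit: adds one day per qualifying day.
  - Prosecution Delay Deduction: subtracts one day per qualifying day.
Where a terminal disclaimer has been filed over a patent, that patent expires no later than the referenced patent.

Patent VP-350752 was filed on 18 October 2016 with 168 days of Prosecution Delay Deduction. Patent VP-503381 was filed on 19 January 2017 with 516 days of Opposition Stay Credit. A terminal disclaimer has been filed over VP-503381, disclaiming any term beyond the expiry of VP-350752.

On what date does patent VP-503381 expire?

Natural term of VP-503381:
  Base: filing + 24 years → 19 January 2041.
  Opposition Stay Credit: +516 days → 19 June 2042.
Expiry of referenced patent VP-350752:
  Base: filing + 24 years → 18 October 2040.
  Prosecution Delay Deduction: −168 days → 3 May 2040.
Terminal disclaimer: VP-503381 expires on the earlier of 19 June 2042 and 3 May 2040.

May 3, 2040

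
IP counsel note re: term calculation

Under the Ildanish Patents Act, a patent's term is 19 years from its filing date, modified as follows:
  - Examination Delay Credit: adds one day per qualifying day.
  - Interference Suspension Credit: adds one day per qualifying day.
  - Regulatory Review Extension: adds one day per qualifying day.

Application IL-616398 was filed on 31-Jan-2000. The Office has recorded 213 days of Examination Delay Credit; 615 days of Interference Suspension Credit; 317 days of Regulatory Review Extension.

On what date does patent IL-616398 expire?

March 21, 2022

Base term: filing date + 19 years → 31 January 2019.
Examination Delay Credit: +213 days → 1 September 2019.
Interference Suspension Credit: +615 days → 8 May 2021.
Regulatory Review Extension: +317 days → 21 March 2022.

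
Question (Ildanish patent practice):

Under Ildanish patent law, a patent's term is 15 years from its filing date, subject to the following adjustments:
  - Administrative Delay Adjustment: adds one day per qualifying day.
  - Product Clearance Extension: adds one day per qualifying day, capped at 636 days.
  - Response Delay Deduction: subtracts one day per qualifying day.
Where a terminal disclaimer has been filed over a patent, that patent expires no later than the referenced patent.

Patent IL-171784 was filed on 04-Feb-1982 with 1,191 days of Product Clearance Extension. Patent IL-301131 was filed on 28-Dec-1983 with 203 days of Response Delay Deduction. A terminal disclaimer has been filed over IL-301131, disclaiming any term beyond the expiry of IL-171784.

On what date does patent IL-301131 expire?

1998-06-08

Natural term of IL-301131:
  Base: filing + 15 years → 28 December 1998.
  Response Delay Deduction: −203 days → 8 June 1998.
Expiry of referenced patent IL-171784:
  Base: filing + 15 years → 4 February 1997.
  Product Clearance Extension: 1191 days claimed exceeds the 636-day cap, so +636 days → 2 November 1998.
Terminal disclaimer: IL-301131 expires on the earlier of 8 June 1998 and 2 November 1998.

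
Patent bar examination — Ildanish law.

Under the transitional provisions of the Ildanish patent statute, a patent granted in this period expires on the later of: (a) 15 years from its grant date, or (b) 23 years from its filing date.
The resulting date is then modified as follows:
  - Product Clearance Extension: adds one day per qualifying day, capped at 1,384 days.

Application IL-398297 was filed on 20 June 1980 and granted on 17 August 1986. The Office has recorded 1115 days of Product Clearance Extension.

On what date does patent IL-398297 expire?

(a) grant + 15 years → 17 August 2001.
(b) filing + 23 years → 20 June 2003.
Later of the two: 20 June 2003.
Product Clearance Extension: 1115 days (within the 1384-day cap) → +1115 days → 9 July 2006.

July 9, 2006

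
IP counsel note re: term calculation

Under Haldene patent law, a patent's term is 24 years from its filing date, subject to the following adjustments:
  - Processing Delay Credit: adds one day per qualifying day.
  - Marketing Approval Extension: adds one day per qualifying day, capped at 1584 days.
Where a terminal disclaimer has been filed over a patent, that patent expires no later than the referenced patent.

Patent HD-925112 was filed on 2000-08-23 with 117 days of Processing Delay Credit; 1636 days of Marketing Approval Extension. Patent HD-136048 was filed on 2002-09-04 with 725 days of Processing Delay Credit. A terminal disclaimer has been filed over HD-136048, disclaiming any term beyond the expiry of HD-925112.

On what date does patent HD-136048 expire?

2028-08-29

Natural term of HD-136048:
  Base: filing + 24 years → 4 September 2026.
  Processing Delay Credit: +725 days → 29 August 2028.
Expiry of referenced patent HD-925112:
  Base: filing + 24 years → 23 August 2024.
  Processing Delay Credit: +117 days → 18 December 2024.
  Marketing Approval Extension: 1636 days claimed exceeds the 1584-day cap, so +1584 days → 20 April 2029.
Terminal disclaimer: HD-136048 expires on the earlier of 29 August 2028 and 20 April 2029.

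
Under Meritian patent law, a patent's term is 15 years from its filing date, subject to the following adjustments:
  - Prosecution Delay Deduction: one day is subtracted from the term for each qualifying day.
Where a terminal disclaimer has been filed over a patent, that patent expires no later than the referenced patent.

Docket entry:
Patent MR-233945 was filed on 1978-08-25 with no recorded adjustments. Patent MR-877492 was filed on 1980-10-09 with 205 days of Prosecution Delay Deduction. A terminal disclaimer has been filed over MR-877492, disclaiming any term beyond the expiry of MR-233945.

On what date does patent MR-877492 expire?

Natural term of MR-877492:
  Base: filing + 15 years → 9 October 1995.
  Prosecution Delay Deduction: −205 days → 18 March 1995.
Expiry of referenced patent MR-233945:
  Base: filing + 15 years → 25 August 1993.
Terminal disclaimer: MR-877492 expires on the earlier of 18 March 1995 and 25 August 1993.

August 25, 1993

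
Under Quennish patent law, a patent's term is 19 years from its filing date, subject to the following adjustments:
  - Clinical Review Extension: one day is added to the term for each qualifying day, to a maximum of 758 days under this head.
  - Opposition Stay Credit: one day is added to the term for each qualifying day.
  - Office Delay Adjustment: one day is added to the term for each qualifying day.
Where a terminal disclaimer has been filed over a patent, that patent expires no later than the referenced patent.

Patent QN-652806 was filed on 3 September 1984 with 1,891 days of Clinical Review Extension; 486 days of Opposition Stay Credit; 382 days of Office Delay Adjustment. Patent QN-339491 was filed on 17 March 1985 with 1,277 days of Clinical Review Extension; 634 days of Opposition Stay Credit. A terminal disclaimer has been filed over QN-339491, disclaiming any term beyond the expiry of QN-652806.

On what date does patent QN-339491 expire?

January 8, 2008

Natural term of QN-339491:
  Base: filing + 19 years → 17 March 2004.
  Clinical Review Extension: 1277 days claimed exceeds the 758-day cap, so +758 days → 14 April 2006.
  Opposition Stay Credit: +634 days → 8 January 2008.
Expiry of referenced patent QN-652806:
  Base: filing + 19 years → 3 September 2003.
  Clinical Review Extension: 1891 days claimed exceeds the 758-day cap, so +758 days → 30 September 2005.
  Opposition Stay Credit: +486 days → 29 January 2007.
  Office Delay Adjustment: +382 days → 15 February 2008.
Terminal disclaimer: QN-339491 expires on the earlier of 8 January 2008 and 15 February 2008.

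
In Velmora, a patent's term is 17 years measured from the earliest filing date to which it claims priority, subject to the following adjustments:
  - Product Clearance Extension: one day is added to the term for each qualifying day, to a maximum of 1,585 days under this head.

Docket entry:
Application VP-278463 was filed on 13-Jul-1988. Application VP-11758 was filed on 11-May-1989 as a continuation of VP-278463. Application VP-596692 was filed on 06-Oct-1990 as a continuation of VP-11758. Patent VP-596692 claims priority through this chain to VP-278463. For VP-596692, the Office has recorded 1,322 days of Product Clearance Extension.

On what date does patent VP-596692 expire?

Earliest priority filing: 13 July 1988.
Base term: 13 July 1988 + 17 years → 13 July 2005.
Product Clearance Extension: 1322 days (within the 1585-day cap) → +1322 days → 24 February 2009.

February 24, 2009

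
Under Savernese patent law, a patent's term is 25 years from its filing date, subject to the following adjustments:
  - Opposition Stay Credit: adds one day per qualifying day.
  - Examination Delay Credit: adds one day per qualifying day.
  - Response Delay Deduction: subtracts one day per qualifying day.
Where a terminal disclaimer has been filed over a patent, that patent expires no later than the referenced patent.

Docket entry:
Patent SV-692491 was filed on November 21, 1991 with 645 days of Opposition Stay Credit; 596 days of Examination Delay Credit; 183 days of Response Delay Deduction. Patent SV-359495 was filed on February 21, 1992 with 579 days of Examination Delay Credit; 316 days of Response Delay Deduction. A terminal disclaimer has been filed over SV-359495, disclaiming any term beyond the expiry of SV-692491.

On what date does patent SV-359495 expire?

2017-11-11

Natural term of SV-359495:
  Base: filing + 25 years → 21 February 2017.
  Examination Delay Credit: +579 days → 23 September 2018.
  Response Delay Deduction: −316 days → 11 November 2017.
Expiry of referenced patent SV-692491:
  Base: filing + 25 years → 21 November 2016.
  Opposition Stay Credit: +645 days → 28 August 2018.
  Examination Delay Credit: +596 days → 15 April 2020.
  Response Delay Deduction: −183 days → 15 October 2019.
Terminal disclaimer: SV-359495 expires on the earlier of 11 November 2017 and 15 October 2019.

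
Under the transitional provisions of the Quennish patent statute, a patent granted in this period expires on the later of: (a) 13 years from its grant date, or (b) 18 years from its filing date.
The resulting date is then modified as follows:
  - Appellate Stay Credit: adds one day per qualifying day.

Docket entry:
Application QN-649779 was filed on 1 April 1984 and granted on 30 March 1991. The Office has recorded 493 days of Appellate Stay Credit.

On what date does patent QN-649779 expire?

2005-08-05

(a) grant + 13 years → 30 March 2004.
(b) filing + 18 years → 1 April 2002.
Later of the two: 30 March 2004.
Appellate Stay Credit: +493 days → 5 August 2005.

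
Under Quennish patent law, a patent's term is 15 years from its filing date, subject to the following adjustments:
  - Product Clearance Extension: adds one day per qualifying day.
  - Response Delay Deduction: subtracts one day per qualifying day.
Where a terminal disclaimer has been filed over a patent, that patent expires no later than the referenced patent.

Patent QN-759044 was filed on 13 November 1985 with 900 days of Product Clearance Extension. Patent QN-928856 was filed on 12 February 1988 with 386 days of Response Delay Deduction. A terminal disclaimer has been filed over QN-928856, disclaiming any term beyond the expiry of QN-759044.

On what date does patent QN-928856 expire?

2002-01-22

Natural term of QN-928856:
  Base: filing + 15 years → 12 February 2003.
  Response Delay Deduction: −386 days → 22 January 2002.
Expiry of referenced patent QN-759044:
  Base: filing + 15 years → 13 November 2000.
  Product Clearance Extension: +900 days → 2 May 2003.
Terminal disclaimer: QN-928856 expires on the earlier of 22 January 2002 and 2 May 2003.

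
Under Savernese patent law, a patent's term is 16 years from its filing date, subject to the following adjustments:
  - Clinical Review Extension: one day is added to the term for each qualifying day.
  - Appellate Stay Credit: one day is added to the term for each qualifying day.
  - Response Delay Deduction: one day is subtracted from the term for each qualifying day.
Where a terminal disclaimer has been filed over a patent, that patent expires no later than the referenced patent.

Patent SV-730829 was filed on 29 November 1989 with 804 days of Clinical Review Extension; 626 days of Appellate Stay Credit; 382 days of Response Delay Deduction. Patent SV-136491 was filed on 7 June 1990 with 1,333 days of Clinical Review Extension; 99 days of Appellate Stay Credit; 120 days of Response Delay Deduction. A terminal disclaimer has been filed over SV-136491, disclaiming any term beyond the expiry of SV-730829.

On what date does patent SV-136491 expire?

Natural term of SV-136491:
  Base: filing + 16 years → 7 June 2006.
  Clinical Review Extension: +1333 days → 30 January 2010.
  Appellate Stay Credit: +99 days → 9 May 2010.
  Response Delay Deduction: −120 days → 9 January 2010.
Expiry of referenced patent SV-730829:
  Base: filing + 16 years → 29 November 2005.
  Clinical Review Extension: +804 days → 11 February 2008.
  Appellate Stay Credit: +626 days → 29 October 2009.
  Response Delay Deduction: −382 days → 12 October 2008.
Terminal disclaimer: SV-136491 expires on the earlier of 9 January 2010 and 12 October 2008.

October 12, 2008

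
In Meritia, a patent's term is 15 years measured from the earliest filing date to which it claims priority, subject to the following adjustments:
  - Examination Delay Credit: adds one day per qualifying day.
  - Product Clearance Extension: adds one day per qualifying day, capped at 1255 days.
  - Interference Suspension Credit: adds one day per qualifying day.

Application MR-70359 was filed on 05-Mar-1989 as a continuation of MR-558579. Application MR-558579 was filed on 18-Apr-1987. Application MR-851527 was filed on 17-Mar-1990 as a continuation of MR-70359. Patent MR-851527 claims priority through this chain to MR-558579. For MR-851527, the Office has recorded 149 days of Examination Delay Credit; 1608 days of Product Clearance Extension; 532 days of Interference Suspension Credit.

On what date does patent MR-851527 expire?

2007-08-06

Earliest priority filing: 18 April 1987.
Base term: 18 April 1987 + 15 years → 18 April 2002.
Examination Delay Credit: +149 days → 14 September 2002.
Product Clearance Extension: 1608 days claimed exceeds the 1255-day cap, so +1255 days → 20 February 2006.
Interference Suspension Credit: +532 days → 6 August 2007.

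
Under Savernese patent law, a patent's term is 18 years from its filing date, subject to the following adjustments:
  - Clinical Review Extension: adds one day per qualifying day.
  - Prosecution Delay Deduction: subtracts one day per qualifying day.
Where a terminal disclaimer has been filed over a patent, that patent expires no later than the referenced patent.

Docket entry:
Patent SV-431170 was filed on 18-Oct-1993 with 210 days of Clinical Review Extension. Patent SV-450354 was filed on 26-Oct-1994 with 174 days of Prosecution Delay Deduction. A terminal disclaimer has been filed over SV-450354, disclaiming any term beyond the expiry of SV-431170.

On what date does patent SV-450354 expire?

May 5, 2012

Natural term of SV-450354:
  Base: filing + 18 years → 26 October 2012.
  Prosecution Delay Deduction: −174 days → 5 May 2012.
Expiry of referenced patent SV-431170:
  Base: filing + 18 years → 18 October 2011.
  Clinical Review Extension: +210 days → 15 May 2012.
Terminal disclaimer: SV-450354 expires on the earlier of 5 May 2012 and 15 May 2012.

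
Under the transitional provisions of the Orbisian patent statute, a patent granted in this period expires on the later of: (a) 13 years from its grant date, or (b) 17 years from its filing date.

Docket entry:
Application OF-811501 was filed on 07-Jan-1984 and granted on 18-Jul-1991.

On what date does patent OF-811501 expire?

(a) grant + 13 years → 18 July 2004.
(b) filing + 17 years → 7 January 2001.
Later of the two: 18 July 2004.

2004-07-18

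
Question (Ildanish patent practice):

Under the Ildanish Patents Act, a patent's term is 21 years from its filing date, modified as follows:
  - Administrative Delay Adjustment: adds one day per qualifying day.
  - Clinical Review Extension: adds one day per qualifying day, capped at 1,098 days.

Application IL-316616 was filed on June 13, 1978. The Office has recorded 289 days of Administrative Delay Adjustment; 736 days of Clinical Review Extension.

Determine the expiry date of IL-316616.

Base term: filing date + 21 years → 13 June 1999.
Administrative Delay Adjustment: +289 days → 28 March 2000.
Clinical Review Extension: 736 days (within the 1098-day cap) → +736 days → 3 April 2002.

2002-04-03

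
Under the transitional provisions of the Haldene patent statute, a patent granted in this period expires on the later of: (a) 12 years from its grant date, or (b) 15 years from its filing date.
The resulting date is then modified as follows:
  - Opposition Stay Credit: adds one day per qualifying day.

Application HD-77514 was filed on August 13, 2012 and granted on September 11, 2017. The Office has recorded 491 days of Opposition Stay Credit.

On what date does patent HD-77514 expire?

(a) grant + 12 years → 11 September 2029.
(b) filing + 15 years → 13 August 2027.
Later of the two: 11 September 2029.
Opposition Stay Credit: +491 days → 15 January 2031.

2031-01-15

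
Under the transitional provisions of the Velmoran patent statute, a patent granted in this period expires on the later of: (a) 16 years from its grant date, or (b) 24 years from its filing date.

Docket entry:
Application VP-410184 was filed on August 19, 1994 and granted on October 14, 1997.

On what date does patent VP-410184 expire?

(a) grant + 16 years → 14 October 2013.
(b) filing + 24 years → 19 August 2018.
Later of the two: 19 August 2018.

2018-08-19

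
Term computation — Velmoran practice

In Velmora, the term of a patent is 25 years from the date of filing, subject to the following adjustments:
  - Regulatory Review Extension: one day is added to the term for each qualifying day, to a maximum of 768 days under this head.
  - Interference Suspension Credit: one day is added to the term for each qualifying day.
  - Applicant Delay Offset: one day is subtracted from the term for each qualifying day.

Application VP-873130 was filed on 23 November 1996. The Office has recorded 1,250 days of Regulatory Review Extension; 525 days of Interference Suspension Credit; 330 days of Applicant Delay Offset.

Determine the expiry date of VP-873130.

2024-07-13

Base term: filing date + 25 years → 23 November 2021.
Regulatory Review Extension: 1250 days claimed exceeds the 768-day cap, so +768 days → 31 December 2023.
Interference Suspension Credit: +525 days → 8 June 2025.
Applicant Delay Offset: −330 days → 13 July 2024.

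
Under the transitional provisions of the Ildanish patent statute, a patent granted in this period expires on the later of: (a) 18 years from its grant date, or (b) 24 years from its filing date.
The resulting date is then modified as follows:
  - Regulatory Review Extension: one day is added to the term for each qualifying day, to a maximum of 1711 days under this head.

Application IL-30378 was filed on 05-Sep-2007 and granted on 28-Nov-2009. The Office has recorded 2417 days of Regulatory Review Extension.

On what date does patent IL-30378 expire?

May 12, 2036

(a) grant + 18 years → 28 November 2027.
(b) filing + 24 years → 5 September 2031.
Later of the two: 5 September 2031.
Regulatory Review Extension: 2417 days claimed exceeds the 1711-day cap, so +1711 days → 12 May 2036.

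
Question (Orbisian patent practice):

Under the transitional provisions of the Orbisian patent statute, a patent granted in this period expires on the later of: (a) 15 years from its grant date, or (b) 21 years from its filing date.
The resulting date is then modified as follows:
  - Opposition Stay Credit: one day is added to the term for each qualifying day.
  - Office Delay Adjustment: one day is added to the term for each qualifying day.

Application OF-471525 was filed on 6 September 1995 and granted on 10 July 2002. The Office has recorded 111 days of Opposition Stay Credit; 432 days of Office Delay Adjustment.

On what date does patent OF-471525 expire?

(a) grant + 15 years → 10 July 2017.
(b) filing + 21 years → 6 September 2016.
Later of the two: 10 July 2017.
Opposition Stay Credit: +111 days → 29 October 2017.
Office Delay Adjustment: +432 days → 4 January 2019.

January 4, 2019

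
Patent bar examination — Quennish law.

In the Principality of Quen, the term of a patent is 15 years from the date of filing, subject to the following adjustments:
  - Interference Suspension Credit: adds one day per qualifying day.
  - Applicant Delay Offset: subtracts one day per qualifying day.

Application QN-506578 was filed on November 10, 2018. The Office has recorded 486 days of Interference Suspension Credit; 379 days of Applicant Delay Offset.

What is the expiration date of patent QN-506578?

2034-02-25

Base term: filing date + 15 years → 10 November 2033.
Interference Suspension Credit: +486 days → 11 March 2035.
Applicant Delay Offset: −379 days → 25 February 2034.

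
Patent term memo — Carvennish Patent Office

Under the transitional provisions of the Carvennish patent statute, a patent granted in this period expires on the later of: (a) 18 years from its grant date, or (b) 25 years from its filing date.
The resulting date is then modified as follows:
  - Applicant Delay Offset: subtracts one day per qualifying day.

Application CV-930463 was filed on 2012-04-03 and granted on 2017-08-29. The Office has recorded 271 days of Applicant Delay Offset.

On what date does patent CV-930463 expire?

July 6, 2036

(a) grant + 18 years → 29 August 2035.
(b) filing + 25 years → 3 April 2037.
Later of the two: 3 April 2037.
Applicant Delay Offset: −271 days → 6 July 2036.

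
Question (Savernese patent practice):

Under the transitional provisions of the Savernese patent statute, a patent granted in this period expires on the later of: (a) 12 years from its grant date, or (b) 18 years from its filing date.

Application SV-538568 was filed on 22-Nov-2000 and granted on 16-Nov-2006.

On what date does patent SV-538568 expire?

2018-11-22

(a) grant + 12 years → 16 November 2018.
(b) filing + 18 years → 22 November 2018.
Later of the two: 22 November 2018.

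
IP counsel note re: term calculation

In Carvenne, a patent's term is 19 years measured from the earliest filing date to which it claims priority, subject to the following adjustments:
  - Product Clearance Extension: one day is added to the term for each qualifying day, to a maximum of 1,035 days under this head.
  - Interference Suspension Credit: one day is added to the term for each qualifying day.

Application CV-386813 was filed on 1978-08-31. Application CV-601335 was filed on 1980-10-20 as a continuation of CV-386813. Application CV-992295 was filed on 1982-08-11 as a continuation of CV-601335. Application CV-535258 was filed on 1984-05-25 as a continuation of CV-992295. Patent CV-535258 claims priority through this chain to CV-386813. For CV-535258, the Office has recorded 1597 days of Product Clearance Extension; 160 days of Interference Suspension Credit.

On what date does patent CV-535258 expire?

2000-12-08

Earliest priority filing: 31 August 1978.
Base term: 31 August 1978 + 19 years → 31 August 1997.
Product Clearance Extension: 1597 days claimed exceeds the 1035-day cap, so +1035 days → 1 July 2000.
Interference Suspension Credit: +160 days → 8 December 2000.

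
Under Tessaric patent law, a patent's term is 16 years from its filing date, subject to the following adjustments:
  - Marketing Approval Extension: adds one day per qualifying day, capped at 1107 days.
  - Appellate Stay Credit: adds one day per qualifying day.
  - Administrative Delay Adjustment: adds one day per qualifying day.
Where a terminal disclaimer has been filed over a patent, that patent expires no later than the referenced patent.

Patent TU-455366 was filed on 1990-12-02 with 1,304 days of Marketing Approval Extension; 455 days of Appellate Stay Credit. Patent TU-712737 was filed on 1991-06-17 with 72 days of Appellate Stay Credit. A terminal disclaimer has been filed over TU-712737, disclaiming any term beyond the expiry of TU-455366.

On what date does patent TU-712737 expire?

August 28, 2007

Natural term of TU-712737:
  Base: filing + 16 years → 17 June 2007.
  Appellate Stay Credit: +72 days → 28 August 2007.
Expiry of referenced patent TU-455366:
  Base: filing + 16 years → 2 December 2006.
  Marketing Approval Extension: 1304 days claimed exceeds the 1107-day cap, so +1107 days → 13 December 2009.
  Appellate Stay Credit: +455 days → 13 March 2011.
Terminal disclaimer: TU-712737 expires on the earlier of 28 August 2007 and 13 March 2011.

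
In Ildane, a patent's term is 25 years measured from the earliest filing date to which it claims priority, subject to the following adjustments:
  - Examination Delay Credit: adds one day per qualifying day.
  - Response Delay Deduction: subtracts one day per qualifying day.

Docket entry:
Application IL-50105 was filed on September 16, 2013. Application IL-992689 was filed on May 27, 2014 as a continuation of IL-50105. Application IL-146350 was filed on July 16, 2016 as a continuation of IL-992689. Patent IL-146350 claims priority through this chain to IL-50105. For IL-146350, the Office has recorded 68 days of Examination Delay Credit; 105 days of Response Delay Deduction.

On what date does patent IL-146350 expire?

August 10, 2038

Earliest priority filing: 16 September 2013.
Base term: 16 September 2013 + 25 years → 16 September 2038.
Examination Delay Credit: +68 days → 23 November 2038.
Response Delay Deduction: −105 days → 10 August 2038.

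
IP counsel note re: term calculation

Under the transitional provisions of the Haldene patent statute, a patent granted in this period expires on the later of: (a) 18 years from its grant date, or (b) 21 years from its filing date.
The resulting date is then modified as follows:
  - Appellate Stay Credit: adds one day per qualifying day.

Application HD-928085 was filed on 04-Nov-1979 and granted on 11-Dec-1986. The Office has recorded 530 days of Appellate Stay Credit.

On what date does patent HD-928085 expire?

(a) grant + 18 years → 11 December 2004.
(b) filing + 21 years → 4 November 2000.
Later of the two: 11 December 2004.
Appellate Stay Credit: +530 days → 25 May 2006.

2006-05-25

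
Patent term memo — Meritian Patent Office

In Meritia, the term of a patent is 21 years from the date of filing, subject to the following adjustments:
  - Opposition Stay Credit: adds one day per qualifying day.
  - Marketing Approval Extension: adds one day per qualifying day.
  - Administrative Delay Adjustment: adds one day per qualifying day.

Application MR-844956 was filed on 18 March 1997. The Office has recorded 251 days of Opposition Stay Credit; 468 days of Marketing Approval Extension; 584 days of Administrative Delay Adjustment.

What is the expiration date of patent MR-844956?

2021-10-11

Base term: filing date + 21 years → 18 March 2018.
Opposition Stay Credit: +251 days → 24 November 2018.
Marketing Approval Extension: +468 days → 6 March 2020.
Administrative Delay Adjustment: +584 days → 11 October 2021.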